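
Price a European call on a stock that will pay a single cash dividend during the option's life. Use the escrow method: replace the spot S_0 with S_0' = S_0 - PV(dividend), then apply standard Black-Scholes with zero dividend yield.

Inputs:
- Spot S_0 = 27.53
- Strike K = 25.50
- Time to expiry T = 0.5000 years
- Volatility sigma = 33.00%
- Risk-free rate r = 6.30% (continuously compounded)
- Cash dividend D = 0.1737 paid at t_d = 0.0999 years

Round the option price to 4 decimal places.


PV(D) = D * exp(-r * t_d) = 0.1737 * 0.99372606 = 0.17261022
S_0' = S_0 - PV(D) = 27.5300 - 0.17261022 = 27.35738978
d1 = (ln(S_0'/K) + (r + sigma^2/2)*T) / (sigma*sqrt(T)) = 0.55297136
d2 = d1 - sigma*sqrt(T) = 0.31962612
exp(-rT) = 0.96899096
N(d1) = 0.70985849; N(d2) = 0.62537411
C = S_0' * N(d1) - K * exp(-rT) * N(d2) = 27.35738978 * 0.70985849 - 25.5000 * 0.96899096 * 0.62537411 = 3.9673

Answer: Price = 3.9673


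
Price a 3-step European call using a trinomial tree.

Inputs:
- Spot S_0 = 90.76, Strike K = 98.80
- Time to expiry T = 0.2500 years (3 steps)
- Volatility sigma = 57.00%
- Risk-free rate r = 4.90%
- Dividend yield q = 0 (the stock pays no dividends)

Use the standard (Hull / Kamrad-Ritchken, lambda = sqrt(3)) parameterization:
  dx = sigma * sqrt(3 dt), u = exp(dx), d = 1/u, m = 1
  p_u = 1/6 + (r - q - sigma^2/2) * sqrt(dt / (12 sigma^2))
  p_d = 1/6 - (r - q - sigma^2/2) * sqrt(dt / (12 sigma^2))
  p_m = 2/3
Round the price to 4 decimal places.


dt = T/N = 0.083333; dx = sigma*sqrt(3*dt) = 0.285000
u = exp(dx) = 1.329762; d = 1/u = 0.752014
p_u = 0.150080, p_m = 0.666667, p_d = 0.183253
Discount per step: exp(-r*dt) = 0.995925
Stock lattice S(k, j) with j the centered position index:
  k=0: S(0,+0) = 90.7600
  k=1: S(1,-1) = 68.2528; S(1,+0) = 90.7600; S(1,+1) = 120.6892
  k=2: S(2,-2) = 51.3271; S(2,-1) = 68.2528; S(2,+0) = 90.7600; S(2,+1) = 120.6892; S(2,+2) = 160.4879
  k=3: S(3,-3) = 38.5987; S(3,-2) = 51.3271; S(3,-1) = 68.2528; S(3,+0) = 90.7600; S(3,+1) = 120.6892; S(3,+2) = 160.4879; S(3,+3) = 213.4107
Terminal payoffs V(N, j) = max(S_T - K, 0):
  V(3,-3) = 0.000000; V(3,-2) = 0.000000; V(3,-1) = 0.000000; V(3,+0) = 0.000000; V(3,+1) = 21.889202; V(3,+2) = 61.687918; V(3,+3) = 114.610739
Backward induction: V(k, j) = exp(-r*dt) * [p_u * V(k+1, j+1) + p_m * V(k+1, j) + p_d * V(k+1, j-1)]
  V(2,-2) = exp(-r*dt) * [p_u*0.000000 + p_m*0.000000 + p_d*0.000000] = 0.000000
  V(2,-1) = exp(-r*dt) * [p_u*0.000000 + p_m*0.000000 + p_d*0.000000] = 0.000000
  V(2,+0) = exp(-r*dt) * [p_u*21.889202 + p_m*0.000000 + p_d*0.000000] = 3.271753
  V(2,+1) = exp(-r*dt) * [p_u*61.687918 + p_m*21.889202 + p_d*0.000000] = 23.753756
  V(2,+2) = exp(-r*dt) * [p_u*114.610739 + p_m*61.687918 + p_d*21.889202] = 62.083340
  V(1,-1) = exp(-r*dt) * [p_u*3.271753 + p_m*0.000000 + p_d*0.000000] = 0.489025
  V(1,+0) = exp(-r*dt) * [p_u*23.753756 + p_m*3.271753 + p_d*0.000000] = 5.722727
  V(1,+1) = exp(-r*dt) * [p_u*62.083340 + p_m*23.753756 + p_d*3.271753] = 25.647946
  V(0,+0) = exp(-r*dt) * [p_u*25.647946 + p_m*5.722727 + p_d*0.489025] = 7.722423

Answer: Price = V(0,0) = 7.7224


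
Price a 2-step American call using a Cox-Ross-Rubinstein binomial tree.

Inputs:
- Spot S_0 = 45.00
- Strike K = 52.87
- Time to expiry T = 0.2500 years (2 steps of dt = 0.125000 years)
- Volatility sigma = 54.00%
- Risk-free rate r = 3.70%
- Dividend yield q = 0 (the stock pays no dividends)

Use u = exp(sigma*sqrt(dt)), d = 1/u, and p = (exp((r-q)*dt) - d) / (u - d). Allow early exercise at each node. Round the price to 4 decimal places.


dt = T/N = 0.125000
u = exp(sigma*sqrt(dt)) = 1.210361; d = 1/u = 0.826200
p = (exp((r-q)*dt) - d) / (u - d) = 0.464482
Discount per step: exp(-r*dt) = 0.995386
Stock lattice S(k, i) with i counting down-moves:
  k=0: S(0,0) = 45.0000
  k=1: S(1,0) = 54.4663; S(1,1) = 37.1790
  k=2: S(2,0) = 65.9238; S(2,1) = 45.0000; S(2,2) = 30.7173
Terminal payoffs V(N, i) = max(S_T - K, 0):
  V(2,0) = 13.053841; V(2,1) = 0.000000; V(2,2) = 0.000000
Backward induction: V(k, i) = exp(-r*dt) * [p * V(k+1, i) + (1-p) * V(k+1, i+1)]; then take max(V_cont, immediate exercise) for American.
  V(1,0) = exp(-r*dt) * [p*13.053841 + (1-p)*0.000000] = 6.035294; exercise = 1.596254; V(1,0) = max -> 6.035294
  V(1,1) = exp(-r*dt) * [p*0.000000 + (1-p)*0.000000] = 0.000000; exercise = 0.000000; V(1,1) = max -> 0.000000
  V(0,0) = exp(-r*dt) * [p*6.035294 + (1-p)*0.000000] = 2.790349; exercise = 0.000000; V(0,0) = max -> 2.790349

Answer: Price = V(0,0) = 2.7903


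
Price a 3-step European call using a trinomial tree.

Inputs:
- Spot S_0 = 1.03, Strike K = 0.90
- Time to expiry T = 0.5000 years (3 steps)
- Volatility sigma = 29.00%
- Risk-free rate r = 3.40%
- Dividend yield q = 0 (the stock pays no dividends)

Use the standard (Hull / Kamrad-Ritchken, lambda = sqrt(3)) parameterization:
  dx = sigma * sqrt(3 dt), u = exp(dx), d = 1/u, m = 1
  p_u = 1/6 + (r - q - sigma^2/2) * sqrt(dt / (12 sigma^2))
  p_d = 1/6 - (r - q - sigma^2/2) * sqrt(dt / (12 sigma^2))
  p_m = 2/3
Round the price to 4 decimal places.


dt = T/N = 0.166667; dx = sigma*sqrt(3*dt) = 0.205061
u = exp(dx) = 1.227600; d = 1/u = 0.814598
p_u = 0.163395, p_m = 0.666667, p_d = 0.169938
Discount per step: exp(-r*dt) = 0.994349
Stock lattice S(k, j) with j the centered position index:
  k=0: S(0,+0) = 1.0300
  k=1: S(1,-1) = 0.8390; S(1,+0) = 1.0300; S(1,+1) = 1.2644
  k=2: S(2,-2) = 0.6835; S(2,-1) = 0.8390; S(2,+0) = 1.0300; S(2,+1) = 1.2644; S(2,+2) = 1.5522
  k=3: S(3,-3) = 0.5568; S(3,-2) = 0.6835; S(3,-1) = 0.8390; S(3,+0) = 1.0300; S(3,+1) = 1.2644; S(3,+2) = 1.5522; S(3,+3) = 1.9055
Terminal payoffs V(N, j) = max(S_T - K, 0):
  V(3,-3) = 0.000000; V(3,-2) = 0.000000; V(3,-1) = 0.000000; V(3,+0) = 0.130000; V(3,+1) = 0.364428; V(3,+2) = 0.652212; V(3,+3) = 1.005495
Backward induction: V(k, j) = exp(-r*dt) * [p_u * V(k+1, j+1) + p_m * V(k+1, j) + p_d * V(k+1, j-1)]
  V(2,-2) = exp(-r*dt) * [p_u*0.000000 + p_m*0.000000 + p_d*0.000000] = 0.000000
  V(2,-1) = exp(-r*dt) * [p_u*0.130000 + p_m*0.000000 + p_d*0.000000] = 0.021121
  V(2,+0) = exp(-r*dt) * [p_u*0.364428 + p_m*0.130000 + p_d*0.000000] = 0.145386
  V(2,+1) = exp(-r*dt) * [p_u*0.652212 + p_m*0.364428 + p_d*0.130000] = 0.369512
  V(2,+2) = exp(-r*dt) * [p_u*1.005495 + p_m*0.652212 + p_d*0.364428] = 0.657296
  V(1,-1) = exp(-r*dt) * [p_u*0.145386 + p_m*0.021121 + p_d*0.000000] = 0.037623
  V(1,+0) = exp(-r*dt) * [p_u*0.369512 + p_m*0.145386 + p_d*0.021121] = 0.159981
  V(1,+1) = exp(-r*dt) * [p_u*0.657296 + p_m*0.369512 + p_d*0.145386] = 0.376309
  V(0,+0) = exp(-r*dt) * [p_u*0.376309 + p_m*0.159981 + p_d*0.037623] = 0.173548

Answer: Price = V(0,0) = 0.1735


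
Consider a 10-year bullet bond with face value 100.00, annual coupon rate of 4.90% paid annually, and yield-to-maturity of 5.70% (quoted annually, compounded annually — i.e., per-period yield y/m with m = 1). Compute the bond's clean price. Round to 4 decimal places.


Answer: Price = 94.0273

Derivation:
Coupon per period c = face * coupon_rate / m = 4.900000
Periods per year m = 1; per-period yield y/m = 0.057000
Number of cashflows N = 10
Cashflows (t years, CF_t, discount factor 1/(1+y/m)^(m*t), PV):
  t = 1.0000: CF_t = 4.900000, DF = 0.946074, PV = 4.635762
  t = 2.0000: CF_t = 4.900000, DF = 0.895056, PV = 4.385773
  t = 3.0000: CF_t = 4.900000, DF = 0.846789, PV = 4.149264
  t = 4.0000: CF_t = 4.900000, DF = 0.801125, PV = 3.925510
  t = 5.0000: CF_t = 4.900000, DF = 0.757923, PV = 3.713823
  t = 6.0000: CF_t = 4.900000, DF = 0.717051, PV = 3.513550
  t = 7.0000: CF_t = 4.900000, DF = 0.678383, PV = 3.324078
  t = 8.0000: CF_t = 4.900000, DF = 0.641801, PV = 3.144823
  t = 9.0000: CF_t = 4.900000, DF = 0.607191, PV = 2.975234
  t = 10.0000: CF_t = 104.900000, DF = 0.574447, PV = 60.259513
Price P = sum_t PV_t = 94.027329


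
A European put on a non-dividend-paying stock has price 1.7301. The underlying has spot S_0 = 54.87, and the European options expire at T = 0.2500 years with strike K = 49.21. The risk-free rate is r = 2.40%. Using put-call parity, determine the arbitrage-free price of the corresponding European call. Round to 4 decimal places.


Put-call parity: C - P = S_0 * exp(-qT) - K * exp(-rT).
S_0 * exp(-qT) = 54.8700 * 1.00000000 = 54.87000000
K * exp(-rT) = 49.2100 * 0.99401796 = 48.91562401
C = P + S*exp(-qT) - K*exp(-rT)
C = 1.7301 + 54.87000000 - 48.91562401 = 7.6845

Answer: Call price = 7.6845


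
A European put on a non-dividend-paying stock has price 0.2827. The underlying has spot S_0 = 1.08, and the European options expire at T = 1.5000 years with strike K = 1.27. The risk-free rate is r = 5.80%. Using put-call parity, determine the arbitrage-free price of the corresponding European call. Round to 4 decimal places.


Put-call parity: C - P = S_0 * exp(-qT) - K * exp(-rT).
S_0 * exp(-qT) = 1.0800 * 1.00000000 = 1.08000000
K * exp(-rT) = 1.2700 * 0.91667710 = 1.16417991
C = P + S*exp(-qT) - K*exp(-rT)
C = 0.2827 + 1.08000000 - 1.16417991 = 0.1985

Answer: Call price = 0.1985


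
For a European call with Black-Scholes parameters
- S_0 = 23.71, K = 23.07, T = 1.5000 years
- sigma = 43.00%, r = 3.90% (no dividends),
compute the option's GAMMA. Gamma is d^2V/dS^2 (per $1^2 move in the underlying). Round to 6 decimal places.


d1 = 0.4263608960; d2 = -0.1002793987
phi(d1) = 0.3642807782; exp(-qT) = 1.0000000000; exp(-rT) = 0.9431782404
Gamma = exp(-qT) * phi(d1) / (S * sigma * sqrt(T)) = 1.0000000000 * 0.3642807782 / (23.7100 * 0.4300 * 1.2247448714) = 0.029174

Answer: Gamma = 0.029174


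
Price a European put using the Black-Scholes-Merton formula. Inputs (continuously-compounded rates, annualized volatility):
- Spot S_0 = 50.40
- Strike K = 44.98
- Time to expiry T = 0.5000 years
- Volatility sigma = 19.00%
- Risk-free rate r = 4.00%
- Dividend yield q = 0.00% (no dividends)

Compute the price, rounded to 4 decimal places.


Answer: Price = 0.5312

Derivation:
d1 = (ln(S/K) + (r - q + 0.5*sigma^2) * T) / (sigma * sqrt(T)) = 1.06287996
d2 = d1 - sigma * sqrt(T) = 0.92852967
exp(-rT) = 0.98019867; exp(-qT) = 1.00000000
P = K * exp(-rT) * N(-d2) - S_0 * exp(-qT) * N(-d1)
N(-d1) = 0.14391820; N(-d2) = 0.17656644
P = 44.9800 * 0.98019867 * 0.17656644 - 50.4000 * 1.00000000 * 0.14391820 = 0.5312


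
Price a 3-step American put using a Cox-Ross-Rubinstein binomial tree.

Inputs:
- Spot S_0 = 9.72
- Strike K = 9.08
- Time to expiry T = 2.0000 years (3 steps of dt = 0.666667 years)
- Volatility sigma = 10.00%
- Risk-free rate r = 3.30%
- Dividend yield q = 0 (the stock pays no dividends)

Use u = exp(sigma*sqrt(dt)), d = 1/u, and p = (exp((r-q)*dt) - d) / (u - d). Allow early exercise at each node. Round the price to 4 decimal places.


Answer: Price = V(0,0) = 0.1373

Derivation:
dt = T/N = 0.666667
u = exp(sigma*sqrt(dt)) = 1.085076; d = 1/u = 0.921595
p = (exp((r-q)*dt) - d) / (u - d) = 0.615662
Discount per step: exp(-r*dt) = 0.978240
Stock lattice S(k, i) with i counting down-moves:
  k=0: S(0,0) = 9.7200
  k=1: S(1,0) = 10.5469; S(1,1) = 8.9579
  k=2: S(2,0) = 11.4442; S(2,1) = 9.7200; S(2,2) = 8.2556
  k=3: S(3,0) = 12.4178; S(3,1) = 10.5469; S(3,2) = 8.9579; S(3,3) = 7.6083
Terminal payoffs V(N, i) = max(K - S_T, 0):
  V(3,0) = 0.000000; V(3,1) = 0.000000; V(3,2) = 0.122099; V(3,3) = 1.471724
Backward induction: V(k, i) = exp(-r*dt) * [p * V(k+1, i) + (1-p) * V(k+1, i+1)]; then take max(V_cont, immediate exercise) for American.
  V(2,0) = exp(-r*dt) * [p*0.000000 + (1-p)*0.000000] = 0.000000; exercise = 0.000000; V(2,0) = max -> 0.000000
  V(2,1) = exp(-r*dt) * [p*0.000000 + (1-p)*0.122099] = 0.045906; exercise = 0.000000; V(2,1) = max -> 0.045906
  V(2,2) = exp(-r*dt) * [p*0.122099 + (1-p)*1.471724] = 0.626866; exercise = 0.824445; V(2,2) = max -> 0.824445
  V(1,0) = exp(-r*dt) * [p*0.000000 + (1-p)*0.045906] = 0.017259; exercise = 0.000000; V(1,0) = max -> 0.017259
  V(1,1) = exp(-r*dt) * [p*0.045906 + (1-p)*0.824445] = 0.337618; exercise = 0.122099; V(1,1) = max -> 0.337618
  V(0,0) = exp(-r*dt) * [p*0.017259 + (1-p)*0.337618] = 0.137330; exercise = 0.000000; V(0,0) = max -> 0.137330


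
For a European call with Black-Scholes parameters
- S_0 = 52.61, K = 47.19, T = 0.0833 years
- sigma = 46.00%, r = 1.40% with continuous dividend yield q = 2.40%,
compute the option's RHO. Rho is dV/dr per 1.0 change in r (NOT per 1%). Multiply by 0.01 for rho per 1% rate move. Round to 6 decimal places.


d1 = 0.8790361016; d2 = 0.7462721005
phi(d1) = 0.2710936984; exp(-qT) = 0.9980027971; exp(-rT) = 0.9988344797
N(d2) = 0.7722484693
Rho = K*T*exp(-rT)*N(d2) = 47.1900 * 0.0833 * 0.9988344797 * 0.7722484693 = 3.032114

Answer: Rho = 3.032114


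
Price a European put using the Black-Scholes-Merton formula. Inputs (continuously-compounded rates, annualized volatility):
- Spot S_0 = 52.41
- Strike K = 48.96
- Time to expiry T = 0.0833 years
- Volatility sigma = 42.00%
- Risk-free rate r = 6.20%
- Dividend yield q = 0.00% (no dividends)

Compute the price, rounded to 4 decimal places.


Answer: Price = 1.0248

Derivation:
d1 = (ln(S/K) + (r - q + 0.5*sigma^2) * T) / (sigma * sqrt(T)) = 0.66495542
d2 = d1 - sigma * sqrt(T) = 0.54373612
exp(-rT) = 0.99484871; exp(-qT) = 1.00000000
P = K * exp(-rT) * N(-d2) - S_0 * exp(-qT) * N(-d1)
N(-d1) = 0.25303950; N(-d2) = 0.29331154
P = 48.9600 * 0.99484871 * 0.29331154 - 52.4100 * 1.00000000 * 0.25303950 = 1.0248


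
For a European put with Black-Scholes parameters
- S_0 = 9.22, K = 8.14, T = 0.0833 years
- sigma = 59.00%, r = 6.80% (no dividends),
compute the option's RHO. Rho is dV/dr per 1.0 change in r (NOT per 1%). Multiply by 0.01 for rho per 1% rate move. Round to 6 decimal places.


d1 = 0.8500352327; d2 = 0.6797509703
phi(d1) = 0.2779765611; exp(-qT) = 1.0000000000; exp(-rT) = 0.9943516125
N(-d2) = 0.2483310782
Rho = -K*T*exp(-rT)*N(-d2) = -8.1400 * 0.0833 * 0.9943516125 * 0.2483310782 = -0.167433

Answer: Rho = -0.167433


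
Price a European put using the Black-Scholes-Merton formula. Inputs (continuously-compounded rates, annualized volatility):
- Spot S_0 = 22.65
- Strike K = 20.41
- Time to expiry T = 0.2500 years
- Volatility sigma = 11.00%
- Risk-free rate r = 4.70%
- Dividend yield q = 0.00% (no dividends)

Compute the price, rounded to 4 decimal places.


d1 = (ln(S/K) + (r - q + 0.5*sigma^2) * T) / (sigma * sqrt(T)) = 2.13449773
d2 = d1 - sigma * sqrt(T) = 2.07949773
exp(-rT) = 0.98831876; exp(-qT) = 1.00000000
P = K * exp(-rT) * N(-d2) - S_0 * exp(-qT) * N(-d1)
N(-d1) = 0.01640103; N(-d2) = 0.01878581
P = 20.4100 * 0.98831876 * 0.01878581 - 22.6500 * 1.00000000 * 0.01640103 = 0.0075

Answer: Price = 0.0075


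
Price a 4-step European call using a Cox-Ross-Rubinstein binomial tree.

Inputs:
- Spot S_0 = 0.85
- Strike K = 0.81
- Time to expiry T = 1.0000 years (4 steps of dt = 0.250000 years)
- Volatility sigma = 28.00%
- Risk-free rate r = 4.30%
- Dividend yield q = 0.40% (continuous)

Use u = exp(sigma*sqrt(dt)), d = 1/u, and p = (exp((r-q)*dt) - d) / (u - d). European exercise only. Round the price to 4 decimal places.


Answer: Price = V(0,0) = 0.1303

Derivation:
dt = T/N = 0.250000
u = exp(sigma*sqrt(dt)) = 1.150274; d = 1/u = 0.869358
p = (exp((r-q)*dt) - d) / (u - d) = 0.499935
Discount per step: exp(-r*dt) = 0.989308
Stock lattice S(k, i) with i counting down-moves:
  k=0: S(0,0) = 0.8500
  k=1: S(1,0) = 0.9777; S(1,1) = 0.7390
  k=2: S(2,0) = 1.1247; S(2,1) = 0.8500; S(2,2) = 0.6424
  k=3: S(3,0) = 1.2937; S(3,1) = 0.9777; S(3,2) = 0.7390; S(3,3) = 0.5585
  k=4: S(4,0) = 1.4881; S(4,1) = 1.1247; S(4,2) = 0.8500; S(4,3) = 0.6424; S(4,4) = 0.4855
Terminal payoffs V(N, i) = max(S_T - K, 0):
  V(4,0) = 0.678072; V(4,1) = 0.314660; V(4,2) = 0.040000; V(4,3) = 0.000000; V(4,4) = 0.000000
Backward induction: V(k, i) = exp(-r*dt) * [p * V(k+1, i) + (1-p) * V(k+1, i+1)].
  V(3,0) = exp(-r*dt) * [p*0.678072 + (1-p)*0.314660] = 0.491035
  V(3,1) = exp(-r*dt) * [p*0.314660 + (1-p)*0.040000] = 0.175416
  V(3,2) = exp(-r*dt) * [p*0.040000 + (1-p)*0.000000] = 0.019784
  V(3,3) = exp(-r*dt) * [p*0.000000 + (1-p)*0.000000] = 0.000000
  V(2,0) = exp(-r*dt) * [p*0.491035 + (1-p)*0.175416] = 0.329642
  V(2,1) = exp(-r*dt) * [p*0.175416 + (1-p)*0.019784] = 0.096546
  V(2,2) = exp(-r*dt) * [p*0.019784 + (1-p)*0.000000] = 0.009785
  V(1,0) = exp(-r*dt) * [p*0.329642 + (1-p)*0.096546] = 0.210801
  V(1,1) = exp(-r*dt) * [p*0.096546 + (1-p)*0.009785] = 0.052591
  V(0,0) = exp(-r*dt) * [p*0.210801 + (1-p)*0.052591] = 0.130278


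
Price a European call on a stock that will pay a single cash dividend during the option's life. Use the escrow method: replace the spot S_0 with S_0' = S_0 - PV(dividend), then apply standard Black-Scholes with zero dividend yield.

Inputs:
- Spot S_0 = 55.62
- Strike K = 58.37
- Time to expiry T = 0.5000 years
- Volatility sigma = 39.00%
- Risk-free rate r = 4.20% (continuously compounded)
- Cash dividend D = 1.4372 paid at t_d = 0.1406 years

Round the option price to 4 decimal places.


PV(D) = D * exp(-r * t_d) = 1.4372 * 0.99411220 = 1.42873806
S_0' = S_0 - PV(D) = 55.6200 - 1.42873806 = 54.19126194
d1 = (ln(S_0'/K) + (r + sigma^2/2)*T) / (sigma*sqrt(T)) = -0.05532615
d2 = d1 - sigma*sqrt(T) = -0.33109779
exp(-rT) = 0.97921896
N(d1) = 0.47793932; N(d2) = 0.37028531
C = S_0' * N(d1) - K * exp(-rT) * N(d2) = 54.19126194 * 0.47793932 - 58.3700 * 0.97921896 * 0.37028531 = 4.7357

Answer: Price = 4.7357


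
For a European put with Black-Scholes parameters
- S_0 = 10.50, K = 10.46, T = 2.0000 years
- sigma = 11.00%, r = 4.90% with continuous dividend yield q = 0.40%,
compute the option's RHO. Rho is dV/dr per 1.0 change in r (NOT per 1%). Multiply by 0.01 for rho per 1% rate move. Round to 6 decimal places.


Answer: Rho = -5.684228

Derivation:
d1 = 0.6808589680; d2 = 0.5252954761
phi(d1) = 0.3164079236; exp(-qT) = 0.9920319148; exp(-rT) = 0.9066489038
N(-d2) = 0.2996889009
Rho = -K*T*exp(-rT)*N(-d2) = -10.4600 * 2.0000 * 0.9066489038 * 0.2996889009 = -5.684228


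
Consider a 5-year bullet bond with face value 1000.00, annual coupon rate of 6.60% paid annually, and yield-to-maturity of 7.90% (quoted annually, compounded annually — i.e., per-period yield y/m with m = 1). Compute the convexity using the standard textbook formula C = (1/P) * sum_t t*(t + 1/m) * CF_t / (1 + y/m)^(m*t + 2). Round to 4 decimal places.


Coupon per period c = face * coupon_rate / m = 66.000000
Periods per year m = 1; per-period yield y/m = 0.079000
Number of cashflows N = 5
Cashflows (t years, CF_t, discount factor 1/(1+y/m)^(m*t), PV):
  t = 1.0000: CF_t = 66.000000, DF = 0.926784, PV = 61.167748
  t = 2.0000: CF_t = 66.000000, DF = 0.858929, PV = 56.689294
  t = 3.0000: CF_t = 66.000000, DF = 0.796041, PV = 52.538734
  t = 4.0000: CF_t = 66.000000, DF = 0.737758, PV = 48.692061
  t = 5.0000: CF_t = 1066.000000, DF = 0.683743, PV = 728.869842
Price P = sum_t PV_t = 947.957679
Convexity numerator sum_t t*(t + 1/m) * CF_t / (1+y/m)^(m*t + 2):
  t = 1.0000: term = 105.077467
  t = 2.0000: term = 292.152366
  t = 3.0000: term = 541.524311
  t = 4.0000: term = 836.460165
  t = 5.0000: term = 18781.416623
Convexity = (1/P) * sum = 20556.630932 / 947.957679 = 21.685178

Answer: Convexity = 21.6852


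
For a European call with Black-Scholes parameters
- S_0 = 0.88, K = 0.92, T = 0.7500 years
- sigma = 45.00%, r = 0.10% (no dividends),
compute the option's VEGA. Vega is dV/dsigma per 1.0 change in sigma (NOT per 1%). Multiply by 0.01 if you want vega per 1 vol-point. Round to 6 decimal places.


d1 = 0.0827169408; d2 = -0.3069944909
phi(d1) = 0.3975798123; exp(-qT) = 1.0000000000; exp(-rT) = 0.9992502812
Vega = S * exp(-qT) * phi(d1) * sqrt(T) = 0.8800 * 1.0000000000 * 0.3975798123 * 0.8660254038 = 0.302997

Answer: Vega = 0.302997


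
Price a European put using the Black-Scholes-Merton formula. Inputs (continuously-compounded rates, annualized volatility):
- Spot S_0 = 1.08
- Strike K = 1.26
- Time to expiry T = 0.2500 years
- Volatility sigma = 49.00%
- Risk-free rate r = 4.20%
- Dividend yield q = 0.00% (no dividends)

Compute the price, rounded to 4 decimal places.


d1 = (ln(S/K) + (r - q + 0.5*sigma^2) * T) / (sigma * sqrt(T)) = -0.46382931
d2 = d1 - sigma * sqrt(T) = -0.70882931
exp(-rT) = 0.98955493; exp(-qT) = 1.00000000
P = K * exp(-rT) * N(-d2) - S_0 * exp(-qT) * N(-d1)
N(-d1) = 0.67861498; N(-d2) = 0.76078480
P = 1.2600 * 0.98955493 * 0.76078480 - 1.0800 * 1.00000000 * 0.67861498 = 0.2157

Answer: Price = 0.2157


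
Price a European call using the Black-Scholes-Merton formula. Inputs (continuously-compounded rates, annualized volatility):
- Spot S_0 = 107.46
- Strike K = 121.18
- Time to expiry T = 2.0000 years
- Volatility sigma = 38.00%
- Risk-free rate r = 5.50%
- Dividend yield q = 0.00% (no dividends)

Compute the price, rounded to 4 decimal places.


Answer: Price = 22.3359

Derivation:
d1 = (ln(S/K) + (r - q + 0.5*sigma^2) * T) / (sigma * sqrt(T)) = 0.24979783
d2 = d1 - sigma * sqrt(T) = -0.28760332
exp(-rT) = 0.89583414; exp(-qT) = 1.00000000
C = S_0 * exp(-qT) * N(d1) - K * exp(-rT) * N(d2)
N(d1) = 0.59862815; N(d2) = 0.38682520
C = 107.4600 * 1.00000000 * 0.59862815 - 121.1800 * 0.89583414 * 0.38682520 = 22.3359


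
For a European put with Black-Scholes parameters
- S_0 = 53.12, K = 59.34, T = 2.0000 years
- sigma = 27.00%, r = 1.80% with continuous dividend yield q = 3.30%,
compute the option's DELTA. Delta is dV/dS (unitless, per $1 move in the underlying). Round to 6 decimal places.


d1 = -0.1776412242; d2 = -0.5594788860
phi(d1) = 0.3926970869; exp(-qT) = 0.9361308643; exp(-rT) = 0.9646402935
N(-d1) = 0.5704976264
Delta = -exp(-qT) * N(-d1) = -0.9361308643 * 0.5704976264 = -0.534060

Answer: Delta = -0.534060


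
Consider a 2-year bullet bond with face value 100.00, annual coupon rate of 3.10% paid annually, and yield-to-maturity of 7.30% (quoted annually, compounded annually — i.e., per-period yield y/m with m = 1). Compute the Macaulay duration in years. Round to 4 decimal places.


Answer: Macaulay duration = 1.9687 years

Derivation:
Coupon per period c = face * coupon_rate / m = 3.100000
Periods per year m = 1; per-period yield y/m = 0.073000
Number of cashflows N = 2
Cashflows (t years, CF_t, discount factor 1/(1+y/m)^(m*t), PV):
  t = 1.0000: CF_t = 3.100000, DF = 0.931966, PV = 2.889096
  t = 2.0000: CF_t = 103.100000, DF = 0.868561, PV = 89.548687
Price P = sum_t PV_t = 92.437783
Macaulay numerator sum_t t * PV_t:
  t * PV_t at t = 1.0000: 2.889096
  t * PV_t at t = 2.0000: 179.097374
Macaulay duration D = (sum_t t * PV_t) / P = 181.986470 / 92.437783 = 1.968746


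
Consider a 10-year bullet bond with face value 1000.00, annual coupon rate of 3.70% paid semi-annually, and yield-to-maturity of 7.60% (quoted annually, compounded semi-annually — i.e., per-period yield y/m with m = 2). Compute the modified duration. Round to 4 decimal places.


Answer: Modified duration = 7.8226

Derivation:
Coupon per period c = face * coupon_rate / m = 18.500000
Periods per year m = 2; per-period yield y/m = 0.038000
Number of cashflows N = 20
Cashflows (t years, CF_t, discount factor 1/(1+y/m)^(m*t), PV):
  t = 0.5000: CF_t = 18.500000, DF = 0.963391, PV = 17.822736
  t = 1.0000: CF_t = 18.500000, DF = 0.928122, PV = 17.170266
  t = 1.5000: CF_t = 18.500000, DF = 0.894145, PV = 16.541682
  t = 2.0000: CF_t = 18.500000, DF = 0.861411, PV = 15.936110
  t = 2.5000: CF_t = 18.500000, DF = 0.829876, PV = 15.352707
  t = 3.0000: CF_t = 18.500000, DF = 0.799495, PV = 14.790662
  t = 3.5000: CF_t = 18.500000, DF = 0.770227, PV = 14.249193
  t = 4.0000: CF_t = 18.500000, DF = 0.742030, PV = 13.727546
  t = 4.5000: CF_t = 18.500000, DF = 0.714865, PV = 13.224996
  t = 5.0000: CF_t = 18.500000, DF = 0.688694, PV = 12.740844
  t = 5.5000: CF_t = 18.500000, DF = 0.663482, PV = 12.274416
  t = 6.0000: CF_t = 18.500000, DF = 0.639193, PV = 11.825064
  t = 6.5000: CF_t = 18.500000, DF = 0.615793, PV = 11.392161
  t = 7.0000: CF_t = 18.500000, DF = 0.593249, PV = 10.975107
  t = 7.5000: CF_t = 18.500000, DF = 0.571531, PV = 10.573321
  t = 8.0000: CF_t = 18.500000, DF = 0.550608, PV = 10.186244
  t = 8.5000: CF_t = 18.500000, DF = 0.530451, PV = 9.813337
  t = 9.0000: CF_t = 18.500000, DF = 0.511031, PV = 9.454082
  t = 9.5000: CF_t = 18.500000, DF = 0.492323, PV = 9.107979
  t = 10.0000: CF_t = 1018.500000, DF = 0.474300, PV = 483.074333
Price P = sum_t PV_t = 730.232786
First compute Macaulay numerator sum_t t * PV_t:
  t * PV_t at t = 0.5000: 8.911368
  t * PV_t at t = 1.0000: 17.170266
  t * PV_t at t = 1.5000: 24.812523
  t * PV_t at t = 2.0000: 31.872220
  t * PV_t at t = 2.5000: 38.381767
  t * PV_t at t = 3.0000: 44.371985
  t * PV_t at t = 3.5000: 49.872174
  t * PV_t at t = 4.0000: 54.910183
  t * PV_t at t = 4.5000: 59.512482
  t * PV_t at t = 5.0000: 63.704219
  t * PV_t at t = 5.5000: 67.509288
  t * PV_t at t = 6.0000: 70.950382
  t * PV_t at t = 6.5000: 74.049050
  t * PV_t at t = 7.0000: 76.825752
  t * PV_t at t = 7.5000: 79.299909
  t * PV_t at t = 8.0000: 81.489951
  t * PV_t at t = 8.5000: 83.413366
  t * PV_t at t = 9.0000: 85.086738
  t * PV_t at t = 9.5000: 86.525799
  t * PV_t at t = 10.0000: 4830.743332
Macaulay duration D = 5929.412754 / 730.232786 = 8.119894
Modified duration = D / (1 + y/m) = 8.119894 / (1 + 0.038000) = 7.822634


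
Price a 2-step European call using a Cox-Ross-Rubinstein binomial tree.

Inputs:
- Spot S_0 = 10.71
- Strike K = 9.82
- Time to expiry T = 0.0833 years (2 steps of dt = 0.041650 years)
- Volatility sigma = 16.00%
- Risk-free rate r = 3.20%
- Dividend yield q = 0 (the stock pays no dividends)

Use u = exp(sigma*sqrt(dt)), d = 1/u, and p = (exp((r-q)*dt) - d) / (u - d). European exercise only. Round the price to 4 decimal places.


dt = T/N = 0.041650
u = exp(sigma*sqrt(dt)) = 1.033192; d = 1/u = 0.967874
p = (exp((r-q)*dt) - d) / (u - d) = 0.512256
Discount per step: exp(-r*dt) = 0.998668
Stock lattice S(k, i) with i counting down-moves:
  k=0: S(0,0) = 10.7100
  k=1: S(1,0) = 11.0655; S(1,1) = 10.3659
  k=2: S(2,0) = 11.4328; S(2,1) = 10.7100; S(2,2) = 10.0329
Terminal payoffs V(N, i) = max(S_T - K, 0):
  V(2,0) = 1.612779; V(2,1) = 0.890000; V(2,2) = 0.212915
Backward induction: V(k, i) = exp(-r*dt) * [p * V(k+1, i) + (1-p) * V(k+1, i+1)].
  V(1,0) = exp(-r*dt) * [p*1.612779 + (1-p)*0.890000] = 1.258569
  V(1,1) = exp(-r*dt) * [p*0.890000 + (1-p)*0.212915] = 0.559010
  V(0,0) = exp(-r*dt) * [p*1.258569 + (1-p)*0.559010] = 0.916141

Answer: Price = V(0,0) = 0.9161


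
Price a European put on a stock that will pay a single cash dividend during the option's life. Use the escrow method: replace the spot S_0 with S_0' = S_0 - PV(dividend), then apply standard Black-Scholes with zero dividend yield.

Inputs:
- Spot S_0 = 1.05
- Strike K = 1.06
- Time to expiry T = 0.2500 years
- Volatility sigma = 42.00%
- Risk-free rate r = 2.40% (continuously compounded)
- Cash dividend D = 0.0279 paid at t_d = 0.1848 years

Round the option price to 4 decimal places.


PV(D) = D * exp(-r * t_d) = 0.0279 * 0.99557462 = 0.02777653
S_0' = S_0 - PV(D) = 1.0500 - 0.02777653 = 1.02222347
d1 = (ln(S_0'/K) + (r + sigma^2/2)*T) / (sigma*sqrt(T)) = -0.03923230
d2 = d1 - sigma*sqrt(T) = -0.24923230
exp(-rT) = 0.99401796
N(-d1) = 0.51564741; N(-d2) = 0.59840945
P = K * exp(-rT) * N(-d2) - S_0' * N(-d1) = 1.0600 * 0.99401796 * 0.59840945 - 1.02222347 * 0.51564741 = 0.1034

Answer: Price = 0.1034


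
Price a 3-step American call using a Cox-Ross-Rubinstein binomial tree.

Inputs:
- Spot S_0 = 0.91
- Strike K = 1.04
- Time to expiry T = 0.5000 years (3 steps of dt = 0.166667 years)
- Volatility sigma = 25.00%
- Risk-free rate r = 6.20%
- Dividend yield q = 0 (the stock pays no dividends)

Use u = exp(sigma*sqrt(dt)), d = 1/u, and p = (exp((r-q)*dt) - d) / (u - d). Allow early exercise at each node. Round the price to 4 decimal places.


Answer: Price = V(0,0) = 0.0275

Derivation:
dt = T/N = 0.166667
u = exp(sigma*sqrt(dt)) = 1.107452; d = 1/u = 0.902974
p = (exp((r-q)*dt) - d) / (u - d) = 0.525304
Discount per step: exp(-r*dt) = 0.989720
Stock lattice S(k, i) with i counting down-moves:
  k=0: S(0,0) = 0.9100
  k=1: S(1,0) = 1.0078; S(1,1) = 0.8217
  k=2: S(2,0) = 1.1161; S(2,1) = 0.9100; S(2,2) = 0.7420
  k=3: S(3,0) = 1.2360; S(3,1) = 1.0078; S(3,2) = 0.8217; S(3,3) = 0.6700
Terminal payoffs V(N, i) = max(S_T - K, 0):
  V(3,0) = 0.195994; V(3,1) = 0.000000; V(3,2) = 0.000000; V(3,3) = 0.000000
Backward induction: V(k, i) = exp(-r*dt) * [p * V(k+1, i) + (1-p) * V(k+1, i+1)]; then take max(V_cont, immediate exercise) for American.
  V(2,0) = exp(-r*dt) * [p*0.195994 + (1-p)*0.000000] = 0.101898; exercise = 0.076070; V(2,0) = max -> 0.101898
  V(2,1) = exp(-r*dt) * [p*0.000000 + (1-p)*0.000000] = 0.000000; exercise = 0.000000; V(2,1) = max -> 0.000000
  V(2,2) = exp(-r*dt) * [p*0.000000 + (1-p)*0.000000] = 0.000000; exercise = 0.000000; V(2,2) = max -> 0.000000
  V(1,0) = exp(-r*dt) * [p*0.101898 + (1-p)*0.000000] = 0.052977; exercise = 0.000000; V(1,0) = max -> 0.052977
  V(1,1) = exp(-r*dt) * [p*0.000000 + (1-p)*0.000000] = 0.000000; exercise = 0.000000; V(1,1) = max -> 0.000000
  V(0,0) = exp(-r*dt) * [p*0.052977 + (1-p)*0.000000] = 0.027543; exercise = 0.000000; V(0,0) = max -> 0.027543


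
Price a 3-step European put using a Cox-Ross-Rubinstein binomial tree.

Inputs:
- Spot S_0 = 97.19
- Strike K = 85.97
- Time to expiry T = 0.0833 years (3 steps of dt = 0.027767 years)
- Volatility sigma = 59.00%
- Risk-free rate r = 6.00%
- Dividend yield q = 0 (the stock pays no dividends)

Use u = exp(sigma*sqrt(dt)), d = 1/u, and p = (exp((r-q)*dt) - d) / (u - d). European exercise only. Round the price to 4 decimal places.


Answer: Price = V(0,0) = 1.8608

Derivation:
dt = T/N = 0.027767
u = exp(sigma*sqrt(dt)) = 1.103309; d = 1/u = 0.906365
p = (exp((r-q)*dt) - d) / (u - d) = 0.483908
Discount per step: exp(-r*dt) = 0.998335
Stock lattice S(k, i) with i counting down-moves:
  k=0: S(0,0) = 97.1900
  k=1: S(1,0) = 107.2306; S(1,1) = 88.0896
  k=2: S(2,0) = 118.3084; S(2,1) = 97.1900; S(2,2) = 79.8413
  k=3: S(3,0) = 130.5307; S(3,1) = 107.2306; S(3,2) = 88.0896; S(3,3) = 72.3653
Terminal payoffs V(N, i) = max(K - S_T, 0):
  V(3,0) = 0.000000; V(3,1) = 0.000000; V(3,2) = 0.000000; V(3,3) = 13.604705
Backward induction: V(k, i) = exp(-r*dt) * [p * V(k+1, i) + (1-p) * V(k+1, i+1)].
  V(2,0) = exp(-r*dt) * [p*0.000000 + (1-p)*0.000000] = 0.000000
  V(2,1) = exp(-r*dt) * [p*0.000000 + (1-p)*0.000000] = 0.000000
  V(2,2) = exp(-r*dt) * [p*0.000000 + (1-p)*13.604705] = 7.009596
  V(1,0) = exp(-r*dt) * [p*0.000000 + (1-p)*0.000000] = 0.000000
  V(1,1) = exp(-r*dt) * [p*0.000000 + (1-p)*7.009596] = 3.611577
  V(0,0) = exp(-r*dt) * [p*0.000000 + (1-p)*3.611577] = 1.860805


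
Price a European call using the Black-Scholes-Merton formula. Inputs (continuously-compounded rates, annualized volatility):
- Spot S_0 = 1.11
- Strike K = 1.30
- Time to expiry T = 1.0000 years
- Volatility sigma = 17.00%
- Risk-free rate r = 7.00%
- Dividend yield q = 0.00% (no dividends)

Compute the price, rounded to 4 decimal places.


d1 = (ln(S/K) + (r - q + 0.5*sigma^2) * T) / (sigma * sqrt(T)) = -0.43267205
d2 = d1 - sigma * sqrt(T) = -0.60267205
exp(-rT) = 0.93239382; exp(-qT) = 1.00000000
C = S_0 * exp(-qT) * N(d1) - K * exp(-rT) * N(d2)
N(d1) = 0.33262652; N(d2) = 0.27336344
C = 1.1100 * 1.00000000 * 0.33262652 - 1.3000 * 0.93239382 * 0.27336344 = 0.0379

Answer: Price = 0.0379


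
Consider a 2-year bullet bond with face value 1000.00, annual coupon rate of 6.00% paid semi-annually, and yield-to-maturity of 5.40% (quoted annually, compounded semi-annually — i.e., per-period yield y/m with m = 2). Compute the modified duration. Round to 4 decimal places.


Coupon per period c = face * coupon_rate / m = 30.000000
Periods per year m = 2; per-period yield y/m = 0.027000
Number of cashflows N = 4
Cashflows (t years, CF_t, discount factor 1/(1+y/m)^(m*t), PV):
  t = 0.5000: CF_t = 30.000000, DF = 0.973710, PV = 29.211295
  t = 1.0000: CF_t = 30.000000, DF = 0.948111, PV = 28.443325
  t = 1.5000: CF_t = 30.000000, DF = 0.923185, PV = 27.695546
  t = 2.0000: CF_t = 1030.000000, DF = 0.898914, PV = 925.881593
Price P = sum_t PV_t = 1011.231759
First compute Macaulay numerator sum_t t * PV_t:
  t * PV_t at t = 0.5000: 14.605648
  t * PV_t at t = 1.0000: 28.443325
  t * PV_t at t = 1.5000: 41.543318
  t * PV_t at t = 2.0000: 1851.763187
Macaulay duration D = 1936.355478 / 1011.231759 = 1.914848
Modified duration = D / (1 + y/m) = 1.914848 / (1 + 0.027000) = 1.864507

Answer: Modified duration = 1.8645


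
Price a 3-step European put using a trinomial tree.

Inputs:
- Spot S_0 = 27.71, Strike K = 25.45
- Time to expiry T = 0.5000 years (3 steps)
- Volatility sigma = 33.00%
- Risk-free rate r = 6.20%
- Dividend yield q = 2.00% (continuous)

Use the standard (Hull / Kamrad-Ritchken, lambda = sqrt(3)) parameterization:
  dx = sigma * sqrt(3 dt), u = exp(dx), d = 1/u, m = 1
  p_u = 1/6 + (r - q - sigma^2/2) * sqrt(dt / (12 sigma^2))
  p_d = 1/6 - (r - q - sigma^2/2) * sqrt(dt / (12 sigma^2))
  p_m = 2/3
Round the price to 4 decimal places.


Answer: Price = V(0,0) = 1.3393

Derivation:
dt = T/N = 0.166667; dx = sigma*sqrt(3*dt) = 0.233345
u = exp(dx) = 1.262817; d = 1/u = 0.791880
p_u = 0.162220, p_m = 0.666667, p_d = 0.171113
Discount per step: exp(-r*dt) = 0.989720
Stock lattice S(k, j) with j the centered position index:
  k=0: S(0,+0) = 27.7100
  k=1: S(1,-1) = 21.9430; S(1,+0) = 27.7100; S(1,+1) = 34.9927
  k=2: S(2,-2) = 17.3762; S(2,-1) = 21.9430; S(2,+0) = 27.7100; S(2,+1) = 34.9927; S(2,+2) = 44.1894
  k=3: S(3,-3) = 13.7599; S(3,-2) = 17.3762; S(3,-1) = 21.9430; S(3,+0) = 27.7100; S(3,+1) = 34.9927; S(3,+2) = 44.1894; S(3,+3) = 55.8031
Terminal payoffs V(N, j) = max(K - S_T, 0):
  V(3,-3) = 11.690113; V(3,-2) = 8.073775; V(3,-1) = 3.507001; V(3,+0) = 0.000000; V(3,+1) = 0.000000; V(3,+2) = 0.000000; V(3,+3) = 0.000000
Backward induction: V(k, j) = exp(-r*dt) * [p_u * V(k+1, j+1) + p_m * V(k+1, j) + p_d * V(k+1, j-1)]
  V(2,-2) = exp(-r*dt) * [p_u*3.507001 + p_m*8.073775 + p_d*11.690113] = 7.870008
  V(2,-1) = exp(-r*dt) * [p_u*0.000000 + p_m*3.507001 + p_d*8.073775] = 3.681290
  V(2,+0) = exp(-r*dt) * [p_u*0.000000 + p_m*0.000000 + p_d*3.507001] = 0.593924
  V(2,+1) = exp(-r*dt) * [p_u*0.000000 + p_m*0.000000 + p_d*0.000000] = 0.000000
  V(2,+2) = exp(-r*dt) * [p_u*0.000000 + p_m*0.000000 + p_d*0.000000] = 0.000000
  V(1,-1) = exp(-r*dt) * [p_u*0.593924 + p_m*3.681290 + p_d*7.870008] = 3.857136
  V(1,+0) = exp(-r*dt) * [p_u*0.000000 + p_m*0.593924 + p_d*3.681290] = 1.015319
  V(1,+1) = exp(-r*dt) * [p_u*0.000000 + p_m*0.000000 + p_d*0.593924] = 0.100583
  V(0,+0) = exp(-r*dt) * [p_u*0.100583 + p_m*1.015319 + p_d*3.857136] = 1.339291


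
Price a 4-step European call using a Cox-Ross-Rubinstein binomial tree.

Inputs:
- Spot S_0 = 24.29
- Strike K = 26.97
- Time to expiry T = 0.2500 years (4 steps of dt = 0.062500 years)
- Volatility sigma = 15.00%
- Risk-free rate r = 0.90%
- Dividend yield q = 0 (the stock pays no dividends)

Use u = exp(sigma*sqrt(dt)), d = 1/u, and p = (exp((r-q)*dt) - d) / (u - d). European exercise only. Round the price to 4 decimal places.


Answer: Price = V(0,0) = 0.0768

Derivation:
dt = T/N = 0.062500
u = exp(sigma*sqrt(dt)) = 1.038212; d = 1/u = 0.963194
p = (exp((r-q)*dt) - d) / (u - d) = 0.498126
Discount per step: exp(-r*dt) = 0.999438
Stock lattice S(k, i) with i counting down-moves:
  k=0: S(0,0) = 24.2900
  k=1: S(1,0) = 25.2182; S(1,1) = 23.3960
  k=2: S(2,0) = 26.1818; S(2,1) = 24.2900; S(2,2) = 22.5349
  k=3: S(3,0) = 27.1823; S(3,1) = 25.2182; S(3,2) = 23.3960; S(3,3) = 21.7055
  k=4: S(4,0) = 28.2210; S(4,1) = 26.1818; S(4,2) = 24.2900; S(4,3) = 22.5349; S(4,4) = 20.9066
Terminal payoffs V(N, i) = max(S_T - K, 0):
  V(4,0) = 1.250954; V(4,1) = 0.000000; V(4,2) = 0.000000; V(4,3) = 0.000000; V(4,4) = 0.000000
Backward induction: V(k, i) = exp(-r*dt) * [p * V(k+1, i) + (1-p) * V(k+1, i+1)].
  V(3,0) = exp(-r*dt) * [p*1.250954 + (1-p)*0.000000] = 0.622783
  V(3,1) = exp(-r*dt) * [p*0.000000 + (1-p)*0.000000] = 0.000000
  V(3,2) = exp(-r*dt) * [p*0.000000 + (1-p)*0.000000] = 0.000000
  V(3,3) = exp(-r*dt) * [p*0.000000 + (1-p)*0.000000] = 0.000000
  V(2,0) = exp(-r*dt) * [p*0.622783 + (1-p)*0.000000] = 0.310050
  V(2,1) = exp(-r*dt) * [p*0.000000 + (1-p)*0.000000] = 0.000000
  V(2,2) = exp(-r*dt) * [p*0.000000 + (1-p)*0.000000] = 0.000000
  V(1,0) = exp(-r*dt) * [p*0.310050 + (1-p)*0.000000] = 0.154357
  V(1,1) = exp(-r*dt) * [p*0.000000 + (1-p)*0.000000] = 0.000000
  V(0,0) = exp(-r*dt) * [p*0.154357 + (1-p)*0.000000] = 0.076846


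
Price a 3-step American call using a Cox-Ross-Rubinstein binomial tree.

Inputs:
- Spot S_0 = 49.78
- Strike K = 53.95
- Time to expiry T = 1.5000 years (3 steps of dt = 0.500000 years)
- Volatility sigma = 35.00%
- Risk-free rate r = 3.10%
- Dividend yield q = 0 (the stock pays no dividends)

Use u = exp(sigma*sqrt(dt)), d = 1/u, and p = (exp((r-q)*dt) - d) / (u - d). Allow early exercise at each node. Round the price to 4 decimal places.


dt = T/N = 0.500000
u = exp(sigma*sqrt(dt)) = 1.280803; d = 1/u = 0.780760
p = (exp((r-q)*dt) - d) / (u - d) = 0.469681
Discount per step: exp(-r*dt) = 0.984620
Stock lattice S(k, i) with i counting down-moves:
  k=0: S(0,0) = 49.7800
  k=1: S(1,0) = 63.7584; S(1,1) = 38.8662
  k=2: S(2,0) = 81.6619; S(2,1) = 49.7800; S(2,2) = 30.3452
  k=3: S(3,0) = 104.5929; S(3,1) = 63.7584; S(3,2) = 38.8662; S(3,3) = 23.6923
Terminal payoffs V(N, i) = max(S_T - K, 0):
  V(3,0) = 50.642873; V(3,1) = 9.808383; V(3,2) = 0.000000; V(3,3) = 0.000000
Backward induction: V(k, i) = exp(-r*dt) * [p * V(k+1, i) + (1-p) * V(k+1, i+1)]; then take max(V_cont, immediate exercise) for American.
  V(2,0) = exp(-r*dt) * [p*50.642873 + (1-p)*9.808383] = 28.541718; exercise = 27.711940; V(2,0) = max -> 28.541718
  V(2,1) = exp(-r*dt) * [p*9.808383 + (1-p)*0.000000] = 4.535954; exercise = 0.000000; V(2,1) = max -> 4.535954
  V(2,2) = exp(-r*dt) * [p*0.000000 + (1-p)*0.000000] = 0.000000; exercise = 0.000000; V(2,2) = max -> 0.000000
  V(1,0) = exp(-r*dt) * [p*28.541718 + (1-p)*4.535954] = 15.567821; exercise = 9.808383; V(1,0) = max -> 15.567821
  V(1,1) = exp(-r*dt) * [p*4.535954 + (1-p)*0.000000] = 2.097684; exercise = 0.000000; V(1,1) = max -> 2.097684
  V(0,0) = exp(-r*dt) * [p*15.567821 + (1-p)*2.097684] = 8.294778; exercise = 0.000000; V(0,0) = max -> 8.294778

Answer: Price = V(0,0) = 8.2948


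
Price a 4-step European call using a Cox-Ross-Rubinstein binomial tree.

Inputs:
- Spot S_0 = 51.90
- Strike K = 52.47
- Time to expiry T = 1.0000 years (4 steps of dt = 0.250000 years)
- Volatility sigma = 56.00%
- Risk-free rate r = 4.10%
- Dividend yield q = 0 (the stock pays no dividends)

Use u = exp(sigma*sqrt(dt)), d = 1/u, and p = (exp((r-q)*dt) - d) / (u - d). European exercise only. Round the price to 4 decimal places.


Answer: Price = V(0,0) = 11.4815

Derivation:
dt = T/N = 0.250000
u = exp(sigma*sqrt(dt)) = 1.323130; d = 1/u = 0.755784
p = (exp((r-q)*dt) - d) / (u - d) = 0.448613
Discount per step: exp(-r*dt) = 0.989802
Stock lattice S(k, i) with i counting down-moves:
  k=0: S(0,0) = 51.9000
  k=1: S(1,0) = 68.6704; S(1,1) = 39.2252
  k=2: S(2,0) = 90.8599; S(2,1) = 51.9000; S(2,2) = 29.6458
  k=3: S(3,0) = 120.2194; S(3,1) = 68.6704; S(3,2) = 39.2252; S(3,3) = 22.4058
  k=4: S(4,0) = 159.0659; S(4,1) = 90.8599; S(4,2) = 51.9000; S(4,3) = 29.6458; S(4,4) = 16.9339
Terminal payoffs V(N, i) = max(S_T - K, 0):
  V(4,0) = 106.595933; V(4,1) = 38.389903; V(4,2) = 0.000000; V(4,3) = 0.000000; V(4,4) = 0.000000
Backward induction: V(k, i) = exp(-r*dt) * [p * V(k+1, i) + (1-p) * V(k+1, i+1)].
  V(3,0) = exp(-r*dt) * [p*106.595933 + (1-p)*38.389903] = 68.284517
  V(3,1) = exp(-r*dt) * [p*38.389903 + (1-p)*0.000000] = 17.046593
  V(3,2) = exp(-r*dt) * [p*0.000000 + (1-p)*0.000000] = 0.000000
  V(3,3) = exp(-r*dt) * [p*0.000000 + (1-p)*0.000000] = 0.000000
  V(2,0) = exp(-r*dt) * [p*68.284517 + (1-p)*17.046593] = 39.624367
  V(2,1) = exp(-r*dt) * [p*17.046593 + (1-p)*0.000000] = 7.569343
  V(2,2) = exp(-r*dt) * [p*0.000000 + (1-p)*0.000000] = 0.000000
  V(1,0) = exp(-r*dt) * [p*39.624367 + (1-p)*7.569343] = 21.725817
  V(1,1) = exp(-r*dt) * [p*7.569343 + (1-p)*0.000000] = 3.361079
  V(0,0) = exp(-r*dt) * [p*21.725817 + (1-p)*3.361079] = 11.481454


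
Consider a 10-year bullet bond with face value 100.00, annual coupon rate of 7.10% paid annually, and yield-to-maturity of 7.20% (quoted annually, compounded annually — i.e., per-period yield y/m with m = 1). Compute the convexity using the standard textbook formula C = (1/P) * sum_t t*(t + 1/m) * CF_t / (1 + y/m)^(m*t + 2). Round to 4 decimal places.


Coupon per period c = face * coupon_rate / m = 7.100000
Periods per year m = 1; per-period yield y/m = 0.072000
Number of cashflows N = 10
Cashflows (t years, CF_t, discount factor 1/(1+y/m)^(m*t), PV):
  t = 1.0000: CF_t = 7.100000, DF = 0.932836, PV = 6.623134
  t = 2.0000: CF_t = 7.100000, DF = 0.870183, PV = 6.178297
  t = 3.0000: CF_t = 7.100000, DF = 0.811738, PV = 5.763337
  t = 4.0000: CF_t = 7.100000, DF = 0.757218, PV = 5.376247
  t = 5.0000: CF_t = 7.100000, DF = 0.706360, PV = 5.015156
  t = 6.0000: CF_t = 7.100000, DF = 0.658918, PV = 4.678317
  t = 7.0000: CF_t = 7.100000, DF = 0.614662, PV = 4.364102
  t = 8.0000: CF_t = 7.100000, DF = 0.573379, PV = 4.070990
  t = 9.0000: CF_t = 7.100000, DF = 0.534868, PV = 3.797566
  t = 10.0000: CF_t = 107.100000, DF = 0.498944, PV = 53.436944
Price P = sum_t PV_t = 99.304089
Convexity numerator sum_t t*(t + 1/m) * CF_t / (1+y/m)^(m*t + 2):
  t = 1.0000: term = 11.526673
  t = 2.0000: term = 32.257482
  t = 3.0000: term = 60.181869
  t = 4.0000: term = 93.566338
  t = 5.0000: term = 130.923048
  t = 6.0000: term = 170.981592
  t = 7.0000: term = 212.663672
  t = 8.0000: term = 255.060374
  t = 9.0000: term = 297.411816
  t = 10.0000: term = 5114.989325
Convexity = (1/P) * sum = 6379.562188 / 99.304089 = 64.242694

Answer: Convexity = 64.2427
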